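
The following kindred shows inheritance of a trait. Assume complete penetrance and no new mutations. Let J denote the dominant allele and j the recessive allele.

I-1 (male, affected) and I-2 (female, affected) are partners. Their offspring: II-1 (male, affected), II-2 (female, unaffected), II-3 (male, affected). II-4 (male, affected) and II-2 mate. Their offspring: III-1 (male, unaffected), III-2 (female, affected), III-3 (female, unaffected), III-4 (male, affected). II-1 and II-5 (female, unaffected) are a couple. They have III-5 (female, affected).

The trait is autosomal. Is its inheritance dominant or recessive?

I-1 and I-2 are both affected yet have an unaffected child II-2. Under a recessive model two affected parents are homozygous and every child would be affected, so the trait cannot be recessive.

dominant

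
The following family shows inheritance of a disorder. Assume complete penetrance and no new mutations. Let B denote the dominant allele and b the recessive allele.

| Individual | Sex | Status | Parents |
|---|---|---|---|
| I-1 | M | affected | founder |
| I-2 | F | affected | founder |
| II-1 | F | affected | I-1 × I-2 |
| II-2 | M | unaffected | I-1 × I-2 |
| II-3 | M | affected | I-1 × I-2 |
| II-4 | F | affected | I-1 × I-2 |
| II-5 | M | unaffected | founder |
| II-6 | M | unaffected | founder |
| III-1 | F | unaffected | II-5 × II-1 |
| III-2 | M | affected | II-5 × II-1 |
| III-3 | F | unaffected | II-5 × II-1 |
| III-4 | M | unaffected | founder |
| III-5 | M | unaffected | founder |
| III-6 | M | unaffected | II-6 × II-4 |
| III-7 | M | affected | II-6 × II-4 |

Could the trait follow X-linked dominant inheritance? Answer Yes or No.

Yes

A consistent assignment under X-linked dominant exists: I-1 X^B Y, I-2 X^B X^b, II-1 X^B X^b, II-2 X^b Y, II-3 X^B Y, II-4 X^B X^b, II-5 X^b Y, II-6 X^b Y, III-1 X^b X^b, III-2 X^B Y, III-3 X^b X^b, III-4 X^b Y, III-5 X^b Y, III-6 X^b Y, III-7 X^B Y.
In this assignment every recorded phenotype matches its genotype and every non-founder's genotype is obtainable from its parents' genotypes, so the pedigree is consistent.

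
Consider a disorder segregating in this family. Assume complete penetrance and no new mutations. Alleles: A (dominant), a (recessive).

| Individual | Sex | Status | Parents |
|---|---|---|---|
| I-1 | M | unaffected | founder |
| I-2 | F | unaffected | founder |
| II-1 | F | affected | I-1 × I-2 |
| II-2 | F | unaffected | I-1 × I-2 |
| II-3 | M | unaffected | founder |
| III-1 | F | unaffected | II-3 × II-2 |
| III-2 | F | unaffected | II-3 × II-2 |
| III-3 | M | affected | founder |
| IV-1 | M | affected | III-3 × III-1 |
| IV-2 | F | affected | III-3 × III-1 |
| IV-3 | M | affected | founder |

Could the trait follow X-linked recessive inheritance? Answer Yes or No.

Under X-linked recessive, II-1 (affected, female) cannot arise from I-1 (unaffected) × I-2 (unaffected).

No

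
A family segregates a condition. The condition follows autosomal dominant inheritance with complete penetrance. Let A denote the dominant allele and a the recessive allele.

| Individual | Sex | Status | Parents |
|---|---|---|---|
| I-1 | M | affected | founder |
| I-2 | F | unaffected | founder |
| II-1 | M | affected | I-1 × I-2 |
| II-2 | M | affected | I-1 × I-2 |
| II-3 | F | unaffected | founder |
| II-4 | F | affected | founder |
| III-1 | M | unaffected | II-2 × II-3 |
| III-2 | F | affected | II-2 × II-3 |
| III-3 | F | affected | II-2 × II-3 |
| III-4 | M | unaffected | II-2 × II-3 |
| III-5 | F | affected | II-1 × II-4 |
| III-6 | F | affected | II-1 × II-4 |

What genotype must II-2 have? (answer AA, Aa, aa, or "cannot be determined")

From phenotype alone, II-2 is AA or Aa.
II-2 is affected so carries A and received a from I-2 (aa), so II-2 is Aa.

Aa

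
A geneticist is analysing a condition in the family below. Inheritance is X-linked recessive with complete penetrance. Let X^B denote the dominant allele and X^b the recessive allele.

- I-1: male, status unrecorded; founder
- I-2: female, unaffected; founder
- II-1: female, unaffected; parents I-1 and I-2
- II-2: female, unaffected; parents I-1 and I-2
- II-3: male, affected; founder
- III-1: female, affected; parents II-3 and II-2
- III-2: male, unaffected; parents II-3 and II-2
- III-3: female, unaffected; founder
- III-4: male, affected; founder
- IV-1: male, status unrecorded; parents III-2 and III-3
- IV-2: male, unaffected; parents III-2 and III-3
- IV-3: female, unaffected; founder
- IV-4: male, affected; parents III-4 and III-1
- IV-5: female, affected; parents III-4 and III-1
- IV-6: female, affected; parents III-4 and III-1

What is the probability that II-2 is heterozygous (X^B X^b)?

II-2 is unaffected so carries B and passed b to III-1 (X^b X^b), so II-2 is X^B X^b, giving P(X^B X^b) = 1.

1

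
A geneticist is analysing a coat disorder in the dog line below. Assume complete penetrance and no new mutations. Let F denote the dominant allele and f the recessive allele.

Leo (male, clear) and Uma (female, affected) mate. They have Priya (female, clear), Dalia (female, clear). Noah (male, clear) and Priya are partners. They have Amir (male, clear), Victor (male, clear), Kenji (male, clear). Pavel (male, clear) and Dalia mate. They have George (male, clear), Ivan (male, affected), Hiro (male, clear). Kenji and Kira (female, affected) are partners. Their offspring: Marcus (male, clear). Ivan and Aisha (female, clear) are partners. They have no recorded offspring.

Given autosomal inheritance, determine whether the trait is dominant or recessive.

Pavel and Dalia are both clear yet have an affected child Ivan. Under dominance, an affected child requires at least one affected parent, so the trait cannot be dominant.

recessive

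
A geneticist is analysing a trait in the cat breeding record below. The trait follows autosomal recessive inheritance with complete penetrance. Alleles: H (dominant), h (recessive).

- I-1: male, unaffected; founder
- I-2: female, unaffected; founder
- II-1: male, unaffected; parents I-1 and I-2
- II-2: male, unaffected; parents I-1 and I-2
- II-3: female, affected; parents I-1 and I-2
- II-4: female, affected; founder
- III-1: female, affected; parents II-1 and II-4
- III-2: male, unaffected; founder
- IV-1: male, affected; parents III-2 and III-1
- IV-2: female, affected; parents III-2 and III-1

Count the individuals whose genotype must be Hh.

4

Obligate heterozygotes: I-1 is unaffected so carries H and passed h to II-3 (hh), so I-1 is Hh; I-2 is unaffected so carries H and passed h to II-3 (hh), so I-2 is Hh; II-1 is unaffected so carries H and passed h to III-1 (hh), so II-1 is Hh; III-2 is unaffected so carries H and passed h to IV-1 (hh), so III-2 is Hh.
Every other individual is either homozygous by phenotype or has at least one consistent homozygous assignment, so the count is 4.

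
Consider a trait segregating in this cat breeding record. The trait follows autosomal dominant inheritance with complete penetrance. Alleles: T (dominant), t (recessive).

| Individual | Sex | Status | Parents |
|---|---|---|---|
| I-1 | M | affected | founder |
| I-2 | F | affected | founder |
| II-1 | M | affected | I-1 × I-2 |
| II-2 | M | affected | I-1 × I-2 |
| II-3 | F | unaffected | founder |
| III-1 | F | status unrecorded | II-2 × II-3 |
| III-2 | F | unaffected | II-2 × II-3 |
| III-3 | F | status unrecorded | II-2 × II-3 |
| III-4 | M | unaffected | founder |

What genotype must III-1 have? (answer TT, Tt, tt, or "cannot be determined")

cannot be determined

III-1's phenotype is unrecorded, and no parent or child forces a single allele at both positions; consistent genotype assignments exist with III-1 as Tt or tt.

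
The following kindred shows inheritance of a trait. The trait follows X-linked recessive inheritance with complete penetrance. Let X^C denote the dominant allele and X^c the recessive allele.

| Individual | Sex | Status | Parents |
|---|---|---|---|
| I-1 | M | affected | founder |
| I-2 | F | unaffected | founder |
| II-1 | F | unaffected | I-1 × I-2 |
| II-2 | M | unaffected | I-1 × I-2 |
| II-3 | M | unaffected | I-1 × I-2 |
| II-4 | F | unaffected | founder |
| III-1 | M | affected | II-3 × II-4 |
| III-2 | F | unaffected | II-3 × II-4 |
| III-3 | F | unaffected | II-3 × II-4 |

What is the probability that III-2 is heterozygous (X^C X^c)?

1/2

II-3 is unaffected, so II-3 is X^C Y.
II-4 is unaffected so carries C and passed c to III-1 (X^c Y), so II-4 is X^C X^c.
Their cross gives offspring ratios 1/2 X^C X^C : 1/2 X^C X^c. Conditioning on III-2 being unaffected, P(X^C X^c) = 1/2 / 1 = 1/2.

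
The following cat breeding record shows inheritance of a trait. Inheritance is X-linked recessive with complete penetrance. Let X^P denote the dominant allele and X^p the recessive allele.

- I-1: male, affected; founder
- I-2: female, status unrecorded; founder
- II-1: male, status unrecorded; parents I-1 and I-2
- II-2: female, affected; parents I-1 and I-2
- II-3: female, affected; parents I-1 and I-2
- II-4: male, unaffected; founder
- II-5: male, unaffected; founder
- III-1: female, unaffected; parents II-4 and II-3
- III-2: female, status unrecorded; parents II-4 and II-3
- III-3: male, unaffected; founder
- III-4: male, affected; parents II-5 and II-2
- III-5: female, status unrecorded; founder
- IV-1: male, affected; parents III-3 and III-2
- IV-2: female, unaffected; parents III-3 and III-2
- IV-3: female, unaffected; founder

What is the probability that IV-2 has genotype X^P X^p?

1/2

III-3 is unaffected, so III-3 is X^P Y.
III-2 received P from II-4 (X^P Y) and received p from II-3 (X^p X^p), so III-2 is X^P X^p.
Their cross gives offspring ratios 1/2 X^P X^P : 1/2 X^P X^p. Conditioning on IV-2 being unaffected, P(X^P X^p) = 1/2 / 1 = 1/2.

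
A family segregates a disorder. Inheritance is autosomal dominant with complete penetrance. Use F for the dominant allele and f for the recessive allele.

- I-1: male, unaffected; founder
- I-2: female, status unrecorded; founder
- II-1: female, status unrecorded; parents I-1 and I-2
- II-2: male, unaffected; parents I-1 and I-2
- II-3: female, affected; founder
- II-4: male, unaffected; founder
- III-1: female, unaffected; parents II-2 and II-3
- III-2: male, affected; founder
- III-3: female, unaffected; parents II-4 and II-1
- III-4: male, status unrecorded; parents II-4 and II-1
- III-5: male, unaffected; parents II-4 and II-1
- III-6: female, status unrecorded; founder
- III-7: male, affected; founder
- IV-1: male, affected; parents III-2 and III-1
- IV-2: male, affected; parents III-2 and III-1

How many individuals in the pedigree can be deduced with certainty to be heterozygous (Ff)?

Obligate heterozygotes: II-3 is affected so carries F and passed f to III-1 (ff), so II-3 is Ff; IV-1 is affected so carries F and received f from III-1 (ff), so IV-1 is Ff; IV-2 is affected so carries F and received f from III-1 (ff), so IV-2 is Ff.
Every other individual is either homozygous by phenotype or has at least one consistent homozygous assignment, so the count is 3.

3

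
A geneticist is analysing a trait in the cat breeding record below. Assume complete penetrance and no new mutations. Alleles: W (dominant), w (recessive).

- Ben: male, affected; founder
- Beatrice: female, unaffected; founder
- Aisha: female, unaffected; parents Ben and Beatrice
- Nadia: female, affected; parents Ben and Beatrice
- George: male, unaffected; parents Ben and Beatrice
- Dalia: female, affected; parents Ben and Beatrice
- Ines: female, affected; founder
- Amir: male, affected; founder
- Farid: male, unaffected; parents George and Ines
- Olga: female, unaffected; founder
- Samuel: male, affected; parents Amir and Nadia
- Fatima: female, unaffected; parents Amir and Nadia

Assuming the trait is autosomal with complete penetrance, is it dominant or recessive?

dominant

Amir and Nadia are both affected yet have an unaffected child Fatima. Under a recessive model two affected parents are homozygous and every child would be affected, so the trait cannot be recessive.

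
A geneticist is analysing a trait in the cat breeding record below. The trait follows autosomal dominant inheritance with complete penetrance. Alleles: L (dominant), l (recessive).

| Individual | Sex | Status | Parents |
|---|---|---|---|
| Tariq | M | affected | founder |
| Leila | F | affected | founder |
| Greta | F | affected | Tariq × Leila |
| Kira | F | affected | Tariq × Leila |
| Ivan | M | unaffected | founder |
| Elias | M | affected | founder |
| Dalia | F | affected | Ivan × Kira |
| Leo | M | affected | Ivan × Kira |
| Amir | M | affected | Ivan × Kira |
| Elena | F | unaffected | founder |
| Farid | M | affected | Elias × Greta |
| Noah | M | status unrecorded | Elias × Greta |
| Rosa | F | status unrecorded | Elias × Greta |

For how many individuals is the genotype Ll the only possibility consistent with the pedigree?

Obligate heterozygotes: Dalia is affected so carries L and received l from Ivan (ll), so Dalia is Ll; Leo is affected so carries L and received l from Ivan (ll), so Leo is Ll; Amir is affected so carries L and received l from Ivan (ll), so Amir is Ll.
Every other individual is either homozygous by phenotype or has at least one consistent homozygous assignment, so the count is 3.

3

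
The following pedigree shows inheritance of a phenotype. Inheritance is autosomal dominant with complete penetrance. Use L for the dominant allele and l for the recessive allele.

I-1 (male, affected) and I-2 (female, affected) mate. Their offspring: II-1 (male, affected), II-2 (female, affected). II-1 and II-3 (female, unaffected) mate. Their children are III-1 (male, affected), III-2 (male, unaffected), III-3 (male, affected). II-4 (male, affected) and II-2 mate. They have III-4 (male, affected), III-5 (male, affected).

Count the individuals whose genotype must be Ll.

3

Obligate heterozygotes: II-1 is affected so carries L and passed l to III-2 (ll), so II-1 is Ll; III-1 is affected so carries L and received l from II-3 (ll), so III-1 is Ll; III-3 is affected so carries L and received l from II-3 (ll), so III-3 is Ll.
Every other individual is either homozygous by phenotype or has at least one consistent homozygous assignment, so the count is 3.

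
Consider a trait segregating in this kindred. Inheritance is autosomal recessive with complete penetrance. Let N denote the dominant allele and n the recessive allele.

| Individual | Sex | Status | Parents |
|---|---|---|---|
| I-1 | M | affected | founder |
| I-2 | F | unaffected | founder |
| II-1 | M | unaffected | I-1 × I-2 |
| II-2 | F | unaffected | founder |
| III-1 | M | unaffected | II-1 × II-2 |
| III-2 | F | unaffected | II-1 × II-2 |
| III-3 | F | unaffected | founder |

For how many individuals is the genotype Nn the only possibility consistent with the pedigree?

1

Obligate heterozygotes: II-1 is unaffected so carries N and received n from I-1 (nn), so II-1 is Nn.
Every other individual is either homozygous by phenotype or has at least one consistent homozygous assignment, so the count is 1.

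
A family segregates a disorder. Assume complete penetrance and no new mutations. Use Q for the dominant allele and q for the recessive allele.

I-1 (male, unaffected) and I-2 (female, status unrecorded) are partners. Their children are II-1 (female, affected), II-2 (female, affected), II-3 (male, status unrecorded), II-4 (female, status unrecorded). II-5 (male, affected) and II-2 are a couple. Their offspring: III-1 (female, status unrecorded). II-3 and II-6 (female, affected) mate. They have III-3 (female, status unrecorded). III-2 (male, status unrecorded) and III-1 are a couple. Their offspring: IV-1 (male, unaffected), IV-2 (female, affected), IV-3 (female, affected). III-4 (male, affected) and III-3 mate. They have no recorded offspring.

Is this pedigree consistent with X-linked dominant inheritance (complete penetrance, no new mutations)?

Yes

A consistent assignment under X-linked dominant exists: I-1 X^q Y, I-2 X^Q X^Q, II-1 X^Q X^q, II-2 X^Q X^q, II-3 X^Q Y, II-4 X^Q X^q, II-5 X^Q Y, II-6 X^Q X^Q, III-1 X^Q X^q, III-2 X^Q Y, III-3 X^Q X^Q, III-4 X^Q Y, IV-1 X^q Y, IV-2 X^Q X^Q, IV-3 X^Q X^Q.
In this assignment every recorded phenotype matches its genotype and every non-founder's genotype is obtainable from its parents' genotypes, so the pedigree is consistent.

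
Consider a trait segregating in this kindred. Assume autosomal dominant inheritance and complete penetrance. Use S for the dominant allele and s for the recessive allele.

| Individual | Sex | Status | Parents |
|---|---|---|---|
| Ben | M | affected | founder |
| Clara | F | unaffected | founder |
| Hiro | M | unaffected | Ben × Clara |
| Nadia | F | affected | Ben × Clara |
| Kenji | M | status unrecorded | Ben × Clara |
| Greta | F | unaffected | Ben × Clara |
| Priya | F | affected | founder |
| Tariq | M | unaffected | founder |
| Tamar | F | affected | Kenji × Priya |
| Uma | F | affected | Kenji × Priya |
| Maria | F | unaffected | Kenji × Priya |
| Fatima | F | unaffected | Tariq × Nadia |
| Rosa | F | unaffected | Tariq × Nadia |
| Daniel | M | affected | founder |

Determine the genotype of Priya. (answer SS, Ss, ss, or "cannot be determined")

Ss

From phenotype alone, Priya is SS or Ss.
Priya is affected so carries S and passed s to Maria (ss), so Priya is Ss.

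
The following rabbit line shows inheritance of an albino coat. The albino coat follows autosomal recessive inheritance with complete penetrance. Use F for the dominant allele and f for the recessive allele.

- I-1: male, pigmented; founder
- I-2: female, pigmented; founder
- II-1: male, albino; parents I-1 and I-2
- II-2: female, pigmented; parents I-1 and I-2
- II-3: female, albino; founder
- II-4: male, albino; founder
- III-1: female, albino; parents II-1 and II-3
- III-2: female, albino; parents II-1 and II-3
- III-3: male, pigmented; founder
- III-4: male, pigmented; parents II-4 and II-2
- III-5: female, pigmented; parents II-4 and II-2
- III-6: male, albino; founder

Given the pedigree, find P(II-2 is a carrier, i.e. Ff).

1/3

I-1 is pigmented so carries F and passed f to II-1 (ff), so I-1 is Ff.
I-2 is pigmented so carries F and passed f to II-1 (ff), so I-2 is Ff.
Their cross gives offspring ratios 1/4 FF : 1/2 Ff : 1/4 ff. Conditioning on II-2 being pigmented, P(Ff) = 1/2 / 3/4 = 2/3 before taking II-2's own offspring into account.
II-4 is albino, so II-4 is ff.
Now use II-2's offspring. Probability of each recorded status — pigmented son III-4: 1/2 if II-2 is Ff, 1 if FF; pigmented daughter III-5: 1/2 if II-2 is Ff, 1 if FF.
Bayes: P(Ff) = 2/3·1/4 / (2/3·1/4 + 1/3·1) = 1/3.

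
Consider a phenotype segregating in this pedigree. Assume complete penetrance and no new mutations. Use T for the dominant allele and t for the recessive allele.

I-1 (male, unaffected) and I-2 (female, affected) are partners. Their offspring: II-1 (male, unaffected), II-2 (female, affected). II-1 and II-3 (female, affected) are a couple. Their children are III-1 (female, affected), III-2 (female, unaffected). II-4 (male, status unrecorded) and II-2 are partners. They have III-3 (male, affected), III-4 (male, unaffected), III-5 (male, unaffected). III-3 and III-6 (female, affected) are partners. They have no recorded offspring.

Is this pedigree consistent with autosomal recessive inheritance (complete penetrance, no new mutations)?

Yes

A consistent assignment under autosomal recessive exists: I-1 Tt, I-2 tt, II-1 Tt, II-2 tt, II-3 tt, II-4 Tt, III-1 tt, III-2 Tt, III-3 tt, III-4 Tt, III-5 Tt, III-6 tt.
In this assignment every recorded phenotype matches its genotype and every non-founder's genotype is obtainable from its parents' genotypes, so the pedigree is consistent.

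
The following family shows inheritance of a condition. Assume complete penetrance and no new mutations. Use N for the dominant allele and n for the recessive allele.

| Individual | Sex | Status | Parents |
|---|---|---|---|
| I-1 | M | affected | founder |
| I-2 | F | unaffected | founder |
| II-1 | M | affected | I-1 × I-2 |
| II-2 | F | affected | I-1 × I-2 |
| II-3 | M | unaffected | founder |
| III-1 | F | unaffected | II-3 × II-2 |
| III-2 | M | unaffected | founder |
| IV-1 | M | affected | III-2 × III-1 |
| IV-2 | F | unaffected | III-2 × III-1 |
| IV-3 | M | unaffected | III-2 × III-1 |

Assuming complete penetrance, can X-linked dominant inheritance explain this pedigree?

No

Under X-linked dominant, II-1 (affected, male) cannot arise from I-1 (affected) × I-2 (unaffected).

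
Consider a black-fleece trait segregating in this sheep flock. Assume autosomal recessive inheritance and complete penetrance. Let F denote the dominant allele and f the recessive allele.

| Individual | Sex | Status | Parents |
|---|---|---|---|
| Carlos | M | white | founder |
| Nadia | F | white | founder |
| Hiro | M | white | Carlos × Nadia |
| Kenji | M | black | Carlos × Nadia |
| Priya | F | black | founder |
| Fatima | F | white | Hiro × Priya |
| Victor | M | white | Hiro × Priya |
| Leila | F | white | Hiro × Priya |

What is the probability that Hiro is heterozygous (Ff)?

Carlos is white so carries F and passed f to Kenji (ff), so Carlos is Ff.
Nadia is white so carries F and passed f to Kenji (ff), so Nadia is Ff.
Their cross gives offspring ratios 1/4 FF : 1/2 Ff : 1/4 ff. Conditioning on Hiro being white, P(Ff) = 1/2 / 3/4 = 2/3 before taking Hiro's own offspring into account.
Priya is black, so Priya is ff.
Now use Hiro's offspring. Probability of each recorded status — white daughter Fatima: 1/2 if Hiro is Ff, 1 if FF; white son Victor: 1/2 if Hiro is Ff, 1 if FF; white daughter Leila: 1/2 if Hiro is Ff, 1 if FF.
Bayes: P(Ff) = 2/3·1/8 / (2/3·1/8 + 1/3·1) = 1/5.

1/5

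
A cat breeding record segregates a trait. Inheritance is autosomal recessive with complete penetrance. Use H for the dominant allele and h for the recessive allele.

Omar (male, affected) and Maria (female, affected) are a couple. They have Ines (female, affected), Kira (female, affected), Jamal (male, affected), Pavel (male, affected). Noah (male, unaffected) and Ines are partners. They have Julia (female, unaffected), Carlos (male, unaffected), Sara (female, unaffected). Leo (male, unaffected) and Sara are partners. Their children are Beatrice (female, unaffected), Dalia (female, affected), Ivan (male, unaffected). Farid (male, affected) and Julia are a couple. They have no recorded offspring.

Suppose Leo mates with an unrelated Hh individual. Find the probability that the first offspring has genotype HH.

1/4

Leo is unaffected so carries H and passed h to Dalia (hh), so Leo is Hh.
The cross gives 1/4 HH : 1/2 Hh : 1/4 hh, so P(offspring has genotype HH) = 1/4.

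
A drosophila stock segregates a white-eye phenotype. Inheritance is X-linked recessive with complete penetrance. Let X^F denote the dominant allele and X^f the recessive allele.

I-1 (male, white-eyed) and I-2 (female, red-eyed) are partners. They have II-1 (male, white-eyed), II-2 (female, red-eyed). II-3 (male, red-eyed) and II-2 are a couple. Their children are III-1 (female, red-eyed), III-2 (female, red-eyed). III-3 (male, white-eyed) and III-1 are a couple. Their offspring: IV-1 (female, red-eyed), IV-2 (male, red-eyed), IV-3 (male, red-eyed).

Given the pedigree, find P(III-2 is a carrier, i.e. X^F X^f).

II-3 is red-eyed, so II-3 is X^F Y.
II-2 is red-eyed so carries F and received f from I-1 (X^f Y), so II-2 is X^F X^f.
Their cross gives offspring ratios 1/2 X^F X^F : 1/2 X^F X^f. Conditioning on III-2 being red-eyed, P(X^F X^f) = 1/2 / 1 = 1/2.

1/2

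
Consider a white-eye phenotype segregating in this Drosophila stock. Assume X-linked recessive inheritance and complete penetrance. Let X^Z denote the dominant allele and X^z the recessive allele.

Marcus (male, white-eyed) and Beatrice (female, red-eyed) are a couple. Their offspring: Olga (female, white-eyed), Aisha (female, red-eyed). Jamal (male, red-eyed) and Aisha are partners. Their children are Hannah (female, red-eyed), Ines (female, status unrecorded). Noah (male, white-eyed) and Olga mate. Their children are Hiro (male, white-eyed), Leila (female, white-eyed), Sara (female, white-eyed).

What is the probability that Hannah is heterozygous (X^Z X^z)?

Jamal is red-eyed, so Jamal is X^Z Y.
Aisha is red-eyed so carries Z and received z from Marcus (X^z Y), so Aisha is X^Z X^z.
Their cross gives offspring ratios 1/2 X^Z X^Z : 1/2 X^Z X^z. Conditioning on Hannah being red-eyed, P(X^Z X^z) = 1/2 / 1 = 1/2.

1/2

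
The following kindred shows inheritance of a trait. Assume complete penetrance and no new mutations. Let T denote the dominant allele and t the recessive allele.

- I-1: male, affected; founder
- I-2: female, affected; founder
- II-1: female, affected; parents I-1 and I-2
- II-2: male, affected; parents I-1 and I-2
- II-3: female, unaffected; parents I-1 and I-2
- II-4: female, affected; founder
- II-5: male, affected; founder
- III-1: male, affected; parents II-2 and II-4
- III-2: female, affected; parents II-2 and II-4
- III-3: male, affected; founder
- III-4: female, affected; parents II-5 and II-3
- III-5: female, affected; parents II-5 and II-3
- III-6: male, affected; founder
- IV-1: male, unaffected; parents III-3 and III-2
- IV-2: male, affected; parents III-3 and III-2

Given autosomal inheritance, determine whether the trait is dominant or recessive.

I-1 and I-2 are both affected yet have an unaffected child II-3. Under a recessive model two affected parents are homozygous and every child would be affected, so the trait cannot be recessive.

dominant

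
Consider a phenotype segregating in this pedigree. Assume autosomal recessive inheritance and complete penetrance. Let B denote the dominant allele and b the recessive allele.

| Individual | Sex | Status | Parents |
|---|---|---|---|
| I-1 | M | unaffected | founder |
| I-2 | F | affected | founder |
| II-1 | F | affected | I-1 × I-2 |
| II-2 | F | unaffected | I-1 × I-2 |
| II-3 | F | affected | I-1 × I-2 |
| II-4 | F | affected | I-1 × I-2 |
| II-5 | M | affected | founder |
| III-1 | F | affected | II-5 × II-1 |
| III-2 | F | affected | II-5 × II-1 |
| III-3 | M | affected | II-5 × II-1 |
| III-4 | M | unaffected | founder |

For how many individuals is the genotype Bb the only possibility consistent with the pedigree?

Obligate heterozygotes: I-1 is unaffected so carries B and passed b to II-1 (bb), so I-1 is Bb; II-2 is unaffected so carries B and received b from I-2 (bb), so II-2 is Bb.
Every other individual is either homozygous by phenotype or has at least one consistent homozygous assignment, so the count is 2.

2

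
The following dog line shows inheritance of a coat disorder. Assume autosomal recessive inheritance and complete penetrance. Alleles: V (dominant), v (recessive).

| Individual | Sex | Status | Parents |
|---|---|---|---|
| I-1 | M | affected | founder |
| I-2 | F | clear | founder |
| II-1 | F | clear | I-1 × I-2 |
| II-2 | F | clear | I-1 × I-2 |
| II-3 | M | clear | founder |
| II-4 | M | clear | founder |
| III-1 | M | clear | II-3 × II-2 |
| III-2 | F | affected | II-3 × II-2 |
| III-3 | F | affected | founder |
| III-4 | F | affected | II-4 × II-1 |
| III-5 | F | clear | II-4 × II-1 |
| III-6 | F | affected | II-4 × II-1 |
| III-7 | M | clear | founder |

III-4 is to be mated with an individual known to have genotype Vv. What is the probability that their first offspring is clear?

III-4 is affected, so III-4 is vv.
The cross gives 1/2 Vv : 1/2 vv, so P(offspring is clear) = 1/2.

1/2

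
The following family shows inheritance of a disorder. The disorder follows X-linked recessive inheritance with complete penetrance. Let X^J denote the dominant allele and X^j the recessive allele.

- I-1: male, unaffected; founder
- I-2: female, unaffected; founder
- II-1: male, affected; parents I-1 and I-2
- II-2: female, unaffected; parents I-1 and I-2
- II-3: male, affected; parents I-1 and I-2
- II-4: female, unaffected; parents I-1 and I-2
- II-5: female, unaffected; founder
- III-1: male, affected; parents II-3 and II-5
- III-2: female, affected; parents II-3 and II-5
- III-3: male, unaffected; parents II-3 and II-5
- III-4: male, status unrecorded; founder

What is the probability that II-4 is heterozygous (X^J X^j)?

1/2

I-1 is unaffected, so I-1 is X^J Y.
I-2 is unaffected so carries J and passed j to II-1 (X^j Y), so I-2 is X^J X^j.
Their cross gives offspring ratios 1/2 X^J X^J : 1/2 X^J X^j. Conditioning on II-4 being unaffected, P(X^J X^j) = 1/2 / 1 = 1/2.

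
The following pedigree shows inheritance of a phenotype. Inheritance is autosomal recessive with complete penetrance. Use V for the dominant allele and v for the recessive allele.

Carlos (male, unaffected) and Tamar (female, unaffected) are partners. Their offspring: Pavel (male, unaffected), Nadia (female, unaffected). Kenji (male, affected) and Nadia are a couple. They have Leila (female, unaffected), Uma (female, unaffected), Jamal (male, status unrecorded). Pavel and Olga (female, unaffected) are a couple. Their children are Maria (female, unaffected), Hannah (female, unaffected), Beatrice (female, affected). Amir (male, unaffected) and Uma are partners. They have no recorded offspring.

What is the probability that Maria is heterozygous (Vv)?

Pavel is unaffected so carries V and passed v to Beatrice (vv), so Pavel is Vv.
Olga is unaffected so carries V and passed v to Beatrice (vv), so Olga is Vv.
Their cross gives offspring ratios 1/4 VV : 1/2 Vv : 1/4 vv. Conditioning on Maria being unaffected, P(Vv) = 1/2 / 3/4 = 2/3.

2/3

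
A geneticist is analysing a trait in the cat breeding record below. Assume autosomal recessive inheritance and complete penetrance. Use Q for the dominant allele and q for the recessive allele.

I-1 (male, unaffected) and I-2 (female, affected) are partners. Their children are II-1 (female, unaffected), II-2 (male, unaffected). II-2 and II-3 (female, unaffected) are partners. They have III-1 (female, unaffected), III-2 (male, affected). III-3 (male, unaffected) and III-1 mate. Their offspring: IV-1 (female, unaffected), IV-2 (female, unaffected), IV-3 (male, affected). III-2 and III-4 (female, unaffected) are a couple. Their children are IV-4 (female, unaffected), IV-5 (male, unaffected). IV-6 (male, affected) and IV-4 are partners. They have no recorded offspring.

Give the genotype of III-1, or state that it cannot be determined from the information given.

From phenotype alone, III-1 is QQ or Qq.
III-1 is unaffected so carries Q and passed q to IV-3 (qq), so III-1 is Qq.

Qq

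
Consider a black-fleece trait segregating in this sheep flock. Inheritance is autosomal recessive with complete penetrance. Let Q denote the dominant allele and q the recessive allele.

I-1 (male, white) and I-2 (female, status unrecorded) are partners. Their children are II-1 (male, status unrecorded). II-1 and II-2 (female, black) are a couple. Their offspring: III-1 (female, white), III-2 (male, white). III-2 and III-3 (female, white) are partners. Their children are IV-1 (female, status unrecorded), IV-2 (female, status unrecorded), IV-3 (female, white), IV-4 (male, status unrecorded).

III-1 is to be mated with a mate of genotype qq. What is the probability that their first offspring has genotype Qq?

III-1 is white so carries Q and received q from II-2 (qq), so III-1 is Qq.
The cross gives 1/2 Qq : 1/2 qq, so P(offspring has genotype Qq) = 1/2.

1/2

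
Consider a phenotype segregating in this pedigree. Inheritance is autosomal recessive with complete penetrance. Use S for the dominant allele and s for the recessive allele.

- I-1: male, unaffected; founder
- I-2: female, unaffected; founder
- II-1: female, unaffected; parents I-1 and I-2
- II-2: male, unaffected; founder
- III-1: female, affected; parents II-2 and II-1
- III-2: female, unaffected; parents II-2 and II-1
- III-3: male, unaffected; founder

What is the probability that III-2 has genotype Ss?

2/3

II-2 is unaffected so carries S and passed s to III-1 (ss), so II-2 is Ss.
II-1 is unaffected so carries S and passed s to III-1 (ss), so II-1 is Ss.
Their cross gives offspring ratios 1/4 SS : 1/2 Ss : 1/4 ss. Conditioning on III-2 being unaffected, P(Ss) = 1/2 / 3/4 = 2/3.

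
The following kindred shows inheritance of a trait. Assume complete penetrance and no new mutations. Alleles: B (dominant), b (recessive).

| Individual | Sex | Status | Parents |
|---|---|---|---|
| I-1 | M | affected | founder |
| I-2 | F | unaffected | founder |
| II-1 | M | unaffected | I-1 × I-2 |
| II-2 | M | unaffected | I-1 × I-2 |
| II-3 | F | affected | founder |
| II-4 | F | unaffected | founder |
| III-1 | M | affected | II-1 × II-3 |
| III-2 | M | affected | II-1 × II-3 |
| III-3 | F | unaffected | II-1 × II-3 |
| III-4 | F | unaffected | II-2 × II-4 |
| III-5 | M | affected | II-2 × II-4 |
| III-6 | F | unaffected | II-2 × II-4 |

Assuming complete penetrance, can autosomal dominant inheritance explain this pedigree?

Under autosomal dominant, III-5 (affected, male) cannot arise from II-2 (unaffected) × II-4 (unaffected).

No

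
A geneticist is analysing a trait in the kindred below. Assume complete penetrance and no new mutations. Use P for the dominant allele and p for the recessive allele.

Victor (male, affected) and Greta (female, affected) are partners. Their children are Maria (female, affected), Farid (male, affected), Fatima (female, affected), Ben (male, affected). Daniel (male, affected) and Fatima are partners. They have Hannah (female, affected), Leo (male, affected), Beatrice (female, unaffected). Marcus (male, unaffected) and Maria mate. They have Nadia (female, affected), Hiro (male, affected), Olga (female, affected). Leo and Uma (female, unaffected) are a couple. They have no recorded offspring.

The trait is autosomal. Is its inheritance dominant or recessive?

dominant

Daniel and Fatima are both affected yet have an unaffected child Beatrice. Under a recessive model two affected parents are homozygous and every child would be affected, so the trait cannot be recessive.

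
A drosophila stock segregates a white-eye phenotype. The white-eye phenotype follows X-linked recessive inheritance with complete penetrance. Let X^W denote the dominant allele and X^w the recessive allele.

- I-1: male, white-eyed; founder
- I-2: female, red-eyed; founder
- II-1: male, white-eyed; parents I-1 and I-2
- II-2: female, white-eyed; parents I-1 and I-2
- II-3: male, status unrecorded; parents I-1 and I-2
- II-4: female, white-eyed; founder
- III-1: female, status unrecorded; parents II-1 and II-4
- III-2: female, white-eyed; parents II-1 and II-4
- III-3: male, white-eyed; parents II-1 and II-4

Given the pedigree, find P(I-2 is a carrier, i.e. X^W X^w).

1

I-2 is red-eyed so carries W and passed w to II-1 (X^w Y), so I-2 is X^W X^w, giving P(X^W X^w) = 1.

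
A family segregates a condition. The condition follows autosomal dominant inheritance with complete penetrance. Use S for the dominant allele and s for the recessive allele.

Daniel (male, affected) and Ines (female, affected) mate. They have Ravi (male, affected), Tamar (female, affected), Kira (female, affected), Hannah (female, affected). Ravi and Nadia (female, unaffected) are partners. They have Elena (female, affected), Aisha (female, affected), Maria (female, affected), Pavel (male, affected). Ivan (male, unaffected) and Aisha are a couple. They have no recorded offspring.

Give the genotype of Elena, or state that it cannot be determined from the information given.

From phenotype alone, Elena is SS or Ss.
Elena is affected so carries S and received s from Nadia (ss), so Elena is Ss.

Ss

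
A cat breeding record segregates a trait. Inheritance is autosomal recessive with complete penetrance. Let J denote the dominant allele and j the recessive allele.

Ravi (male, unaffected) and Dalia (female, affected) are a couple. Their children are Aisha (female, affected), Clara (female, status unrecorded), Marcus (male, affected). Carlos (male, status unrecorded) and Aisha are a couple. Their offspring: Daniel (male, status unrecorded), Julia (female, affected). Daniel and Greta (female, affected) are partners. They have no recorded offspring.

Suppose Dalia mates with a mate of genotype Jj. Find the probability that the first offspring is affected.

1/2

Dalia is affected, so Dalia is jj.
The cross gives 1/2 Jj : 1/2 jj, so P(offspring is affected) = 1/2.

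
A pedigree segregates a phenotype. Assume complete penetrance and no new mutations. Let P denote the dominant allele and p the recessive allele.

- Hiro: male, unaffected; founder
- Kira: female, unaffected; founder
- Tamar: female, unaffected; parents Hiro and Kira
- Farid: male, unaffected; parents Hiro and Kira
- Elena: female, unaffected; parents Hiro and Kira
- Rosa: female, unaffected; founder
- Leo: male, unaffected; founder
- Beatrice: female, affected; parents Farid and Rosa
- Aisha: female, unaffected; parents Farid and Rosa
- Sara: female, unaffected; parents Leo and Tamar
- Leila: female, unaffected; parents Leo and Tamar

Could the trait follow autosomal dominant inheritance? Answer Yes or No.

No

Under autosomal dominant, Beatrice (affected, female) cannot arise from Farid (unaffected) × Rosa (unaffected).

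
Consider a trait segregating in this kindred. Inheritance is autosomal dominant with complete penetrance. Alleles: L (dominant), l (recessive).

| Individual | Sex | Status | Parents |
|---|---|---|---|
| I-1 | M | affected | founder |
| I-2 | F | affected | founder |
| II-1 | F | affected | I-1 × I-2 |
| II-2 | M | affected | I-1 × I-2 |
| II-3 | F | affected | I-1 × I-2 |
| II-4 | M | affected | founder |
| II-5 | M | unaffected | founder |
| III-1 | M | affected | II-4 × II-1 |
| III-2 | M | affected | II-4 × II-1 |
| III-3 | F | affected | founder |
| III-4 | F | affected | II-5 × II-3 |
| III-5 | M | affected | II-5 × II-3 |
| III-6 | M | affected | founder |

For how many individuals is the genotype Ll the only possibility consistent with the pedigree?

Obligate heterozygotes: III-4 is affected so carries L and received l from II-5 (ll), so III-4 is Ll; III-5 is affected so carries L and received l from II-5 (ll), so III-5 is Ll.
Every other individual is either homozygous by phenotype or has at least one consistent homozygous assignment, so the count is 2.

2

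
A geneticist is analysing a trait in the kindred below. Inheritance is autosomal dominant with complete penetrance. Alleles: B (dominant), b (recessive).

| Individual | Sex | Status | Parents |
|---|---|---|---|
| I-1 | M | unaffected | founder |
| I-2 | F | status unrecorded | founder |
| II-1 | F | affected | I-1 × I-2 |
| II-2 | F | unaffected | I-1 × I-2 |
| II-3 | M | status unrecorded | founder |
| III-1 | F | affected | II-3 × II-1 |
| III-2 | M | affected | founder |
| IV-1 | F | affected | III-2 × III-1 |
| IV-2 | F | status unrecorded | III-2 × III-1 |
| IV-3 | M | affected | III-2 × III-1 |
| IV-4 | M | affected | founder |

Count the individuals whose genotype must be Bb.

Obligate heterozygotes: I-2 passed B to II-1 (Bb, whose b came from I-1) and passed b to II-2 (bb), so I-2 is Bb; II-1 is affected so carries B and received b from I-1 (bb), so II-1 is Bb.
Every other individual is either homozygous by phenotype or has at least one consistent homozygous assignment, so the count is 2.

2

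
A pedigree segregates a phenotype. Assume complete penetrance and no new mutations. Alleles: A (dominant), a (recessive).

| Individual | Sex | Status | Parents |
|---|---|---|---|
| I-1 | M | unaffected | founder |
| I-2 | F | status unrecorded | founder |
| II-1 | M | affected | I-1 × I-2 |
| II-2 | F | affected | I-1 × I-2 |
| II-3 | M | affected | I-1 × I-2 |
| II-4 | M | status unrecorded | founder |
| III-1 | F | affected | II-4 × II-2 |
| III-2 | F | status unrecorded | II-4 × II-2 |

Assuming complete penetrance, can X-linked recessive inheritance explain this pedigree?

No

Under X-linked recessive, II-2 (affected, female) cannot arise from I-1 (unaffected) × I-2 (unrecorded).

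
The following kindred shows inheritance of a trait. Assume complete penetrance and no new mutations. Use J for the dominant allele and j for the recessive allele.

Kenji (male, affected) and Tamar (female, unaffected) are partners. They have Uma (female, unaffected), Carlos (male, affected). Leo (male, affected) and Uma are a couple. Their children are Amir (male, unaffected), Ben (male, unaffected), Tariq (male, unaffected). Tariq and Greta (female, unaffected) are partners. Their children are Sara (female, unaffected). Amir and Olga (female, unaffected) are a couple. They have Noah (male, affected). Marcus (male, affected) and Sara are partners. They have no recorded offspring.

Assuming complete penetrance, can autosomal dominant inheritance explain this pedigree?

Under autosomal dominant, Noah (affected, male) cannot arise from Amir (unaffected) × Olga (unaffected).

No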